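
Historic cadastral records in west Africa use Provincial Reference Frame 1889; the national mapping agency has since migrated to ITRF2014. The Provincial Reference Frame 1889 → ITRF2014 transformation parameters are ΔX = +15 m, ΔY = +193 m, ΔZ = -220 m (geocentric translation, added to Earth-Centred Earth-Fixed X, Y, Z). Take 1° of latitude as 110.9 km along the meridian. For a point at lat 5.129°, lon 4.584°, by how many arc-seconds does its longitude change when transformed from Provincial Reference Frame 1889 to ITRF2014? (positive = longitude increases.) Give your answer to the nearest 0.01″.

sin φ = 0.089398, cos φ = 0.995996, sin λ = 0.079921, cos λ = 0.996801.
East component: ΔE = −sin λ·ΔX + cos λ·ΔY = −(0.079921)(15) + (0.996801)(193) = 191.18 m.
1° of latitude spans 110900 m; at latitude φ, 1° of longitude spans that × cos φ = 110456.0 m, so Δλ = 191.18 / 110456.0 × 3600 = 6.231″.

Δλ = 6.23″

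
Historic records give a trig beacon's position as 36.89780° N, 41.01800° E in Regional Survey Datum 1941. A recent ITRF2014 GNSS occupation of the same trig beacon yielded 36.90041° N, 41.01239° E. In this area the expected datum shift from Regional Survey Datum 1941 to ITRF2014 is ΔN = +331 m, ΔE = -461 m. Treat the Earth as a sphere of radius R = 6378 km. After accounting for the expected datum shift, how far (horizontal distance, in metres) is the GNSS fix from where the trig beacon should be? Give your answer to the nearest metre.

Observed coordinate differences: Δφ = +0.00261°, Δλ = -0.00561°.
Converting to metres (1° lat = 111317 m, cos φ = 0.799708): observed ΔN = 290.5 m, observed ΔE = -499.4 m.
Subtracting the expected shift leaves a residual of 290.5 − (331) = -40.5 m north and -499.4 − (-461) = -38.4 m east.
Residual distance = √((-40.5)² + (-38.4)²) = 55.8 m.

56 m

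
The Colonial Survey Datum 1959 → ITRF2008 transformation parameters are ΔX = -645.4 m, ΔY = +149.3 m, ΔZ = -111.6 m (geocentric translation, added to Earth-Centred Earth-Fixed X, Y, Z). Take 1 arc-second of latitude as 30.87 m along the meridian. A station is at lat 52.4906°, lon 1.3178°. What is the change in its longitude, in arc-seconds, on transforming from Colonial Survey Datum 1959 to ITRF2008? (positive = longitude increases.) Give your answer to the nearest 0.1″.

sin φ = 0.793253, cos φ = 0.608892, sin λ = 0.022998, cos λ = 0.999736.
East component: ΔE = −sin λ·ΔX + cos λ·ΔY = −(0.022998)(-645.4) + (0.999736)(149.3) = 164.10 m.
1° of latitude spans 3600 × 30.87 = 111132 m; at latitude φ, 1° of longitude spans that × cos φ = 67667.3 m, so Δλ = 164.10 / 67667.3 × 3600 = 8.731″.

Δλ = 8.7″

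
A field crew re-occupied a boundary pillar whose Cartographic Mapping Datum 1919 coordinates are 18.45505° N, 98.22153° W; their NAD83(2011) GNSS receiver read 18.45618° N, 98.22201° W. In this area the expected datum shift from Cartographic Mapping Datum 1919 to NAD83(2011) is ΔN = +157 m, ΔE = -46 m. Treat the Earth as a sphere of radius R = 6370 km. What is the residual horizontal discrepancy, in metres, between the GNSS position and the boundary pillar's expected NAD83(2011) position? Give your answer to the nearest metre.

32 m

Observed coordinate differences: Δφ = +0.00113°, Δλ = -0.00048°.
Converting to metres (1° lat = 111177 m, cos φ = 0.948572): observed ΔN = 125.6 m, observed ΔE = -50.6 m.
Subtracting the expected shift leaves a residual of 125.6 − (157) = -31.4 m north and -50.6 − (-46) = -4.6 m east.
Residual distance = √((-31.4)² + (-4.6)²) = 31.7 m.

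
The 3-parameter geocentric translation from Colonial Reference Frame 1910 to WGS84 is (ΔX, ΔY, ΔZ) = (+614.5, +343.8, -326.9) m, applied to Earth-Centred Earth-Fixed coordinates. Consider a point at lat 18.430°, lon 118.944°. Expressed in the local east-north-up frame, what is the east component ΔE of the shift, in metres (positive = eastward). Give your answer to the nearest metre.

The local east axis at (φ, λ) is (−sin λ, cos λ, 0), so ΔE = −sin(118.944°)·614.5 + cos(118.944°)·343.8 = -704.13 m.

ΔE = -704 m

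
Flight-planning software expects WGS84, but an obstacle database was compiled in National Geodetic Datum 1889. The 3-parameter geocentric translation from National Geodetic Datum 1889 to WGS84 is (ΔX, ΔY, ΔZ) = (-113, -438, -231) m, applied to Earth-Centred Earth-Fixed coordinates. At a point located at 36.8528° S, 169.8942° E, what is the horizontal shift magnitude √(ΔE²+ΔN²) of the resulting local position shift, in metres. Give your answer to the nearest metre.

480 m

The local east axis at (φ, λ) is (−sin λ, cos λ, 0), so ΔE = −sin(169.8942°)·(-113) + cos(169.8942°)·(-438) = 451.03 m.
The local north axis is (−sin φ cos λ, −sin φ sin λ, cos φ), giving ΔN = 66.722 − 46.094 − 184.841 = -164.21 m.
Horizontal magnitude = √(ΔE² + ΔN²) = √(451.03² + (-164.21)²) = 480.00 m.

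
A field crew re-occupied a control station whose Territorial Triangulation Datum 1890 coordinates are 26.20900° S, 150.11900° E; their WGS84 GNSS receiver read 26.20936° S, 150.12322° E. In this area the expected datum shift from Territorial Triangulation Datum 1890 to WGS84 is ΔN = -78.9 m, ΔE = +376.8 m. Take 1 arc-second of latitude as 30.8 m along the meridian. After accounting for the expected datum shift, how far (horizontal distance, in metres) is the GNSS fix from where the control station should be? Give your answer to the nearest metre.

58 m

Observed coordinate differences: Δφ = -0.00036°, Δλ = +0.00422°.
Converting to metres (1° lat = 110880 m, cos φ = 0.897189): observed ΔN = -39.9 m, observed ΔE = 419.8 m.
Subtracting the expected shift leaves a residual of -39.9 − (-78.9) = 39.0 m north and 419.8 − (376.8) = 43.0 m east.
Residual distance = √(39.0² + 43.0²) = 58.0 m.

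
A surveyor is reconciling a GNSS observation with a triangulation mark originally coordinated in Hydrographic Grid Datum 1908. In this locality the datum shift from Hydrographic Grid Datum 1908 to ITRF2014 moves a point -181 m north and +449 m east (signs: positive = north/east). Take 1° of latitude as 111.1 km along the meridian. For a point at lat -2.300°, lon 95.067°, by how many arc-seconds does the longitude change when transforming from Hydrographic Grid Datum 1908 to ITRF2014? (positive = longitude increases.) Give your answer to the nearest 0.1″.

Δλ = 14.6″

At latitude -2.300°, cos φ = 0.999194.
1° of longitude at this latitude = 111.1 × cos φ = 111.01 km, so Δλ = 449.0 / 111010.5 = 0.0040447° = 14.561″.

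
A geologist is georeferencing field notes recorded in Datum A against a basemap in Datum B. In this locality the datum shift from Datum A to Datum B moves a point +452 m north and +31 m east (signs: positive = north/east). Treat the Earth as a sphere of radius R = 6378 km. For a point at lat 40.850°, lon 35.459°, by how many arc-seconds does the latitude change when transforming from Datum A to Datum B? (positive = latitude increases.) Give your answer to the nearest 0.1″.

Δφ = 14.6″

On a sphere of radius R, 1 rad of latitude = R, so Δφ = ΔN / R = 452.0 / 6378000 = 7.0869e-05 rad = 14.618″.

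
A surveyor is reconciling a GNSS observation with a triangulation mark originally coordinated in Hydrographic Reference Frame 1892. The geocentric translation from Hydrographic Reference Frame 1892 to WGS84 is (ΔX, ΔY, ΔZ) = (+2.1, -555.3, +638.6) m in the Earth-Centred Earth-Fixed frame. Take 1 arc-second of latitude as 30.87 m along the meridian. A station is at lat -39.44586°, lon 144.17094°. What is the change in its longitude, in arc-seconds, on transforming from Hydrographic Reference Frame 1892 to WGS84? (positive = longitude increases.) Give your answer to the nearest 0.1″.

Δλ = 18.8″

sin φ = -0.635349, cos φ = 0.772225, sin λ = 0.585369, cos λ = -0.810767.
East component: ΔE = −sin λ·ΔX + cos λ·ΔY = −(0.585369)(2.1) + (-0.810767)(-555.3) = 448.99 m.
1° of latitude spans 3600 × 30.87 = 111132 m; at latitude φ, 1° of longitude spans that × cos φ = 85818.9 m, so Δλ = 448.99 / 85818.9 × 3600 = 18.835″.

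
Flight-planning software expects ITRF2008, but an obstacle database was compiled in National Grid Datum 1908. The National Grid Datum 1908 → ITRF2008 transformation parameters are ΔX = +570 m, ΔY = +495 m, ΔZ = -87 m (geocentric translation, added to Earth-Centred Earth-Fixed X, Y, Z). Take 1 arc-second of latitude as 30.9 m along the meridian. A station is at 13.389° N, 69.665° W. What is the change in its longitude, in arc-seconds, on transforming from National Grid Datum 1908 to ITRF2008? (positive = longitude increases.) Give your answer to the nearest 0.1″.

Δλ = 23.5″

sin φ = 0.231561, cos φ = 0.972820, sin λ = -0.937677, cos λ = 0.347509.
East component: ΔE = −sin λ·ΔX + cos λ·ΔY = −(-0.937677)(570) + (0.347509)(495) = 706.49 m.
1° of latitude spans 3600 × 30.90 = 111240 m; at latitude φ, 1° of longitude spans that × cos φ = 108216.5 m, so Δλ = 706.49 / 108216.5 × 3600 = 23.503″.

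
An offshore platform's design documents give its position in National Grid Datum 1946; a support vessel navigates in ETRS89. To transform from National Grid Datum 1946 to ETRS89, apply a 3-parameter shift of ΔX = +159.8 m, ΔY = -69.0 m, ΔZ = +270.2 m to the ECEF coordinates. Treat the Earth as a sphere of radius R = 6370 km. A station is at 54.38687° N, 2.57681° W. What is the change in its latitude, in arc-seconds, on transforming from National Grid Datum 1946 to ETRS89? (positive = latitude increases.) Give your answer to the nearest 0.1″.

sin φ = 0.812967, cos φ = 0.582309, sin λ = -0.044959, cos λ = 0.998989.
North component: ΔN = −sin φ cos λ·ΔX − sin φ sin λ·ΔY + cos φ·ΔZ = −(0.812967)(0.998989)(159.8) − (0.812967)(-0.044959)(-69.0) + (0.582309)(270.2) = 25.04 m.
1° of latitude spans πR/180 = 111177 m, so Δφ = 25.04 / 111177 × 3600 = 0.811″.

Δφ = 0.8″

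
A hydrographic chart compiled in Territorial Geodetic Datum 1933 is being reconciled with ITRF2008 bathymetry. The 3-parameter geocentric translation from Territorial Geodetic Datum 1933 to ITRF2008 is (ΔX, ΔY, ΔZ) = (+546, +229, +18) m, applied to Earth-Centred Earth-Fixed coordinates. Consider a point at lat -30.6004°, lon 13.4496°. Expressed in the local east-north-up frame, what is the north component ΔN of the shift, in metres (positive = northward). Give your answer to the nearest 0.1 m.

The local north axis is (−sin φ cos λ, −sin φ sin λ, cos φ), giving ΔN = 270.317 + 27.113 + 15.493 = 312.92 m.

ΔN = 312.9 m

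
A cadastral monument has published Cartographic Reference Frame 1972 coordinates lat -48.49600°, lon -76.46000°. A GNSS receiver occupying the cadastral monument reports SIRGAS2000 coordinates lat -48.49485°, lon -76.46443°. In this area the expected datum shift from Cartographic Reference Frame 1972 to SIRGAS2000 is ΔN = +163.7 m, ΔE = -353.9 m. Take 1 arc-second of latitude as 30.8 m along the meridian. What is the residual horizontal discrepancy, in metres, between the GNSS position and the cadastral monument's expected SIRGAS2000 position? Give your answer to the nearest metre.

Observed coordinate differences: Δφ = +0.00115°, Δλ = -0.00443°.
Converting to metres (1° lat = 110880 m, cos φ = 0.662672): observed ΔN = 127.5 m, observed ΔE = -325.5 m.
Subtracting the expected shift leaves a residual of 127.5 − (163.7) = -36.2 m north and -325.5 − (-353.9) = 28.4 m east.
Residual distance = √((-36.2)² + 28.4²) = 46.0 m.

46 m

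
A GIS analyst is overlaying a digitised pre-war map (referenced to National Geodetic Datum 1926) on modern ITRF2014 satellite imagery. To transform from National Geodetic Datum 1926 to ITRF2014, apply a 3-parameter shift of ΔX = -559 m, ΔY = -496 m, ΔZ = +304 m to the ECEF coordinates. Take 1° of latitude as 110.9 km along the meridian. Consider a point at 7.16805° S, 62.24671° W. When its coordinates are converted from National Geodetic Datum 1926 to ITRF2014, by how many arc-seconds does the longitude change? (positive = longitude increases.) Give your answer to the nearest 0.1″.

sin φ = -0.124780, cos φ = 0.992184, sin λ = -0.884961, cos λ = 0.465665.
East component: ΔE = −sin λ·ΔX + cos λ·ΔY = −(-0.884961)(-559) + (0.465665)(-496) = -725.66 m.
1° of latitude spans 110900 m; at latitude φ, 1° of longitude spans that × cos φ = 110033.3 m, so Δλ = -725.66 / 110033.3 × 3600 = -23.742″.

Δλ = -23.7″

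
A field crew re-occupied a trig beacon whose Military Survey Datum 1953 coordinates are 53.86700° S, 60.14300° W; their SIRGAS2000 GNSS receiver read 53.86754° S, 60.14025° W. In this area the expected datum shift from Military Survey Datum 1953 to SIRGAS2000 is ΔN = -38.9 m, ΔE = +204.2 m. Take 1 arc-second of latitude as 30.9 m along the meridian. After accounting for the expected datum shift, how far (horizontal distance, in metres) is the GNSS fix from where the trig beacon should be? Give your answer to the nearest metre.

Observed coordinate differences: Δφ = -0.00054°, Δλ = +0.00275°.
Converting to metres (1° lat = 111240 m, cos φ = 0.589662): observed ΔN = -60.1 m, observed ΔE = 180.4 m.
Subtracting the expected shift leaves a residual of -60.1 − (-38.9) = -21.2 m north and 180.4 − (204.2) = -23.8 m east.
Residual distance = √((-21.2)² + (-23.8)²) = 31.9 m.

32 m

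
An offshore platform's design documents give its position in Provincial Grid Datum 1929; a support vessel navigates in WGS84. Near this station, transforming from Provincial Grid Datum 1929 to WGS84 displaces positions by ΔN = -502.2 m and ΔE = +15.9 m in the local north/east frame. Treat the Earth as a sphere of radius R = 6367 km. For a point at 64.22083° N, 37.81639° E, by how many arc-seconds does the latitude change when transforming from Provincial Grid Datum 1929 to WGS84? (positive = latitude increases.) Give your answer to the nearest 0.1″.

Δφ = -16.3″

On a sphere of radius R, 1 rad of latitude = R, so Δφ = ΔN / R = -502.2 / 6367000 = -7.8875e-05 rad = -16.269″.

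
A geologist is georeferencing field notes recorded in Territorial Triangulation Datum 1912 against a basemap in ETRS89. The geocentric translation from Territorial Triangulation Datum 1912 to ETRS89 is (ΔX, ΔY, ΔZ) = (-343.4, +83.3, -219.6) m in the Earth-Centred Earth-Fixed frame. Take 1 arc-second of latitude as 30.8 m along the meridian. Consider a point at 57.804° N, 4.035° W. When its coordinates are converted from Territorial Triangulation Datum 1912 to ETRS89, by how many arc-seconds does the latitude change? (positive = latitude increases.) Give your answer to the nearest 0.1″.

sin φ = 0.846230, cos φ = 0.532817, sin λ = -0.070366, cos λ = 0.997521.
North component: ΔN = −sin φ cos λ·ΔX − sin φ sin λ·ΔY + cos φ·ΔZ = −(0.846230)(0.997521)(-343.4) − (0.846230)(-0.070366)(83.3) + (0.532817)(-219.6) = 177.83 m.
1° of latitude spans 3600 × 30.80 = 110880 m, so Δφ = 177.83 / 110880 × 3600 = 5.774″.

Δφ = 5.8″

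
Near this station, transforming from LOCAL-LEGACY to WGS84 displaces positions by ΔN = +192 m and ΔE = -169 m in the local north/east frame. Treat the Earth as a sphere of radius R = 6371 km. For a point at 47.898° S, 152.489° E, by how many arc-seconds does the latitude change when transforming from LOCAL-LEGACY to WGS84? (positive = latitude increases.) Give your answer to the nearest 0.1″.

Δφ = 6.2″

On a sphere of radius R, 1 rad of latitude = R, so Δφ = ΔN / R = 192.0 / 6371000 = 3.0137e-05 rad = 6.216″.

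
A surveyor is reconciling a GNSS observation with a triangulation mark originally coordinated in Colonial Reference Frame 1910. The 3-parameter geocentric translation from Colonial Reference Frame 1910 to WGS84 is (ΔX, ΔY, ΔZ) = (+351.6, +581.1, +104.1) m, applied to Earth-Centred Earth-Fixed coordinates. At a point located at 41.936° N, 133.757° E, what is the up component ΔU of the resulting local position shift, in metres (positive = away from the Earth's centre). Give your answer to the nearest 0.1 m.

ΔU = 200.9 m

At φ = 41.936°, λ = 133.757°: sin φ = 0.668300, cos φ = 0.743892, sin λ = 0.722279, cos λ = -0.691601.
ΔU = cos φ cos λ·ΔX + cos φ sin λ·ΔY + sin φ·ΔZ = (0.743892)(-0.691601)(351.6) + (0.743892)(0.722279)(581.1) + (0.668300)(104.1) = 200.90 m.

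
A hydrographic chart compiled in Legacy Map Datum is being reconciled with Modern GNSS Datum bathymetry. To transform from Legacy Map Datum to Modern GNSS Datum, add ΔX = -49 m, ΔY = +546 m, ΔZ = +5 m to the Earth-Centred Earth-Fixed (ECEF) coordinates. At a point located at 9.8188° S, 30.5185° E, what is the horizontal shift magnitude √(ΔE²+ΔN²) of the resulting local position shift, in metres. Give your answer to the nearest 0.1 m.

497.3 m

The local east axis at (φ, λ) is (−sin λ, cos λ, 0), so ΔE = −sin(30.5185°)·(-49) + cos(30.5185°)·546 = 495.24 m.
The local north axis is (−sin φ cos λ, −sin φ sin λ, cos φ), giving ΔN = -7.198 + 47.283 + 4.927 = 45.01 m.
Horizontal magnitude = √(ΔE² + ΔN²) = √(495.24² + 45.01²) = 497.28 m.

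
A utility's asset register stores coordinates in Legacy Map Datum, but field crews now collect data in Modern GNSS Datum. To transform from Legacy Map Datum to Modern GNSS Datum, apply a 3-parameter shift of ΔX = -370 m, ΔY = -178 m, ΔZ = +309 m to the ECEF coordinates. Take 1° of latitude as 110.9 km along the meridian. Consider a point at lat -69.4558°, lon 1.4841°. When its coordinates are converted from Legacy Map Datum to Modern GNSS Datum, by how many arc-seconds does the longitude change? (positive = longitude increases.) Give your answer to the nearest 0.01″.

sin φ = -0.936402, cos φ = 0.350930, sin λ = 0.025900, cos λ = 0.999665.
East component: ΔE = −sin λ·ΔX + cos λ·ΔY = −(0.025900)(-370) + (0.999665)(-178) = -168.36 m.
1° of latitude spans 110900 m; at latitude φ, 1° of longitude spans that × cos φ = 38918.1 m, so Δλ = -168.36 / 38918.1 × 3600 = -15.573″.

Δλ = -15.57″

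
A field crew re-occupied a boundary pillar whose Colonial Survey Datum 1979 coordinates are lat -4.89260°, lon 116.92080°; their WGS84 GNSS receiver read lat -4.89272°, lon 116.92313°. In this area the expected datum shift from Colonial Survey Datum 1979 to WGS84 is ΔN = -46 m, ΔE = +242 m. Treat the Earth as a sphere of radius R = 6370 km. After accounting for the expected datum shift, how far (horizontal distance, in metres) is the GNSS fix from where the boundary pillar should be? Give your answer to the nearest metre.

36 m

Observed coordinate differences: Δφ = -0.00012°, Δλ = +0.00233°.
Converting to metres (1° lat = 111177 m, cos φ = 0.996356): observed ΔN = -13.3 m, observed ΔE = 258.1 m.
Subtracting the expected shift leaves a residual of -13.3 − (-46) = 32.7 m north and 258.1 − (242) = 16.1 m east.
Residual distance = √(32.7² + 16.1²) = 36.4 m.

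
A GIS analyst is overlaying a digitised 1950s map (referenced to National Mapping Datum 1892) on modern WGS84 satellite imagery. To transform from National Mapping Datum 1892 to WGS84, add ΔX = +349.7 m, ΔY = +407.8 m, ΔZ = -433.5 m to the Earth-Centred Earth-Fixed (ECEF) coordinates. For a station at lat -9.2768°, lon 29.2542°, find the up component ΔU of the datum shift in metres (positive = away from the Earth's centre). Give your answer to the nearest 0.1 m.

At φ = -9.2768°, λ = 29.2542°: sin φ = -0.161204, cos φ = 0.986921, sin λ = 0.488685, cos λ = 0.872460.
ΔU = cos φ cos λ·ΔX + cos φ sin λ·ΔY + sin φ·ΔZ = (0.986921)(0.872460)(349.7) + (0.986921)(0.488685)(407.8) + (-0.161204)(-433.5) = 567.67 m.

ΔU = 567.7 m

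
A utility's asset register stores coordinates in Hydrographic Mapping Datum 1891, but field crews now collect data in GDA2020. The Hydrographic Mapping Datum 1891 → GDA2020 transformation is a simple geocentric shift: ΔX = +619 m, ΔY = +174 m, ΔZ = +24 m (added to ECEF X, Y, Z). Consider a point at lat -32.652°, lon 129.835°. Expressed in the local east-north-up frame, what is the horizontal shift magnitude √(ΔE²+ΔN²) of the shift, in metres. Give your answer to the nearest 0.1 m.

The local east axis at (φ, λ) is (−sin λ, cos λ, 0), so ΔE = −sin(129.835°)·619 + cos(129.835°)·174 = -586.79 m.
The local north axis is (−sin φ cos λ, −sin φ sin λ, cos φ), giving ΔN = -213.936 + 72.089 + 20.207 = -121.64 m.
Horizontal magnitude = √(ΔE² + ΔN²) = √((-586.79)² + (-121.64)²) = 599.26 m.

599.3 m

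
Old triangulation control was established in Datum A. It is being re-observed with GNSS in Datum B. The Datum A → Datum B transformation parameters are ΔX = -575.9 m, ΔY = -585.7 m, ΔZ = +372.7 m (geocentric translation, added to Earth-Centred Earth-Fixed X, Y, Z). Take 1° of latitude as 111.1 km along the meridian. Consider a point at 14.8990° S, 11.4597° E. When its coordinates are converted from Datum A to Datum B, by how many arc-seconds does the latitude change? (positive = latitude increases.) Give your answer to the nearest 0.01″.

Δφ = 6.00″

sin φ = -0.257116, cos φ = 0.966381, sin λ = 0.198679, cos λ = 0.980065.
North component: ΔN = −sin φ cos λ·ΔX − sin φ sin λ·ΔY + cos φ·ΔZ = −(-0.257116)(0.980065)(-575.9) − (-0.257116)(0.198679)(-585.7) + (0.966381)(372.7) = 185.13 m.
1° of latitude spans 111100 m, so Δφ = 185.13 / 111100 × 3600 = 5.999″.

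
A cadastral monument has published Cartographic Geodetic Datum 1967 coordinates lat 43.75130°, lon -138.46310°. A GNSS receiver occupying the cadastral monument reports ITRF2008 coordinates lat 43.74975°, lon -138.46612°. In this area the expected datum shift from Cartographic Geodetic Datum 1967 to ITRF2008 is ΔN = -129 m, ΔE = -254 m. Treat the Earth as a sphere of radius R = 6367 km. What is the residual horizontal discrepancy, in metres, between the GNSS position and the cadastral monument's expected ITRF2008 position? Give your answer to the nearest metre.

Observed coordinate differences: Δφ = -0.00155°, Δλ = -0.00302°.
Converting to metres (1° lat = 111125 m, cos φ = 0.722348): observed ΔN = -172.2 m, observed ΔE = -242.4 m.
Subtracting the expected shift leaves a residual of -172.2 − (-129) = -43.2 m north and -242.4 − (-254) = 11.6 m east.
Residual distance = √((-43.2)² + 11.6²) = 44.8 m.

45 m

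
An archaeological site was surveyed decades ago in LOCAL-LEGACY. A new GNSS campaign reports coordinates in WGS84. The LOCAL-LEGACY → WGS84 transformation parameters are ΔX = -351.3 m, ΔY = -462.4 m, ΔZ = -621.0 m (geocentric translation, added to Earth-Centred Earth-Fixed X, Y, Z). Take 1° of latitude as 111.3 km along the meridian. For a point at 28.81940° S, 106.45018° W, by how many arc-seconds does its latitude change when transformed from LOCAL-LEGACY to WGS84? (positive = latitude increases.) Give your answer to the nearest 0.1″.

Δφ = -9.1″

sin φ = -0.482050, cos φ = 0.876144, sin λ = -0.959066, cos λ = -0.283182.
North component: ΔN = −sin φ cos λ·ΔX − sin φ sin λ·ΔY + cos φ·ΔZ = −(-0.482050)(-0.283182)(-351.3) − (-0.482050)(-0.959066)(-462.4) + (0.876144)(-621.0) = -282.35 m.
1° of latitude spans 111300 m, so Δφ = -282.35 / 111300 × 3600 = -9.133″.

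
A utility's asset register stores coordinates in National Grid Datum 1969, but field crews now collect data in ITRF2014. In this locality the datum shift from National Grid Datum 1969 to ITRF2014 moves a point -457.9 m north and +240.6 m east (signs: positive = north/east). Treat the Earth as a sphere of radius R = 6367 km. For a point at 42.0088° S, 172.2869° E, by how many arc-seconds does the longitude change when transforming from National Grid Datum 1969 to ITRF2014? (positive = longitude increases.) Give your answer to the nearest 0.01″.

Δλ = 10.49″

At latitude -42.0088°, cos φ = 0.743042.
One radian of longitude at latitude φ spans R cos φ, so Δλ = ΔE / (R cos φ) = 240.6 / (6367000 × 0.743042) = 5.0857e-05 rad = 10.490″.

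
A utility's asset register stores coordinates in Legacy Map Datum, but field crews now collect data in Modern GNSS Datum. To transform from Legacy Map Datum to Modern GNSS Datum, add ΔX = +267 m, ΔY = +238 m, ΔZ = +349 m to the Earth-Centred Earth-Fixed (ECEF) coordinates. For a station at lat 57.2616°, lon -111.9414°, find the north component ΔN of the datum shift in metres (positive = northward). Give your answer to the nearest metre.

At φ = 57.2616°, λ = -111.9414°: sin φ = 0.841149, cos φ = 0.540804, sin λ = -0.927567, cos λ = -0.373658.
ΔN = −sin φ cos λ·ΔX − sin φ sin λ·ΔY + cos φ·ΔZ = −(0.841149)(-0.373658)(267) − (0.841149)(-0.927567)(238) + (0.540804)(349) = 458.35 m.

ΔN = 458 m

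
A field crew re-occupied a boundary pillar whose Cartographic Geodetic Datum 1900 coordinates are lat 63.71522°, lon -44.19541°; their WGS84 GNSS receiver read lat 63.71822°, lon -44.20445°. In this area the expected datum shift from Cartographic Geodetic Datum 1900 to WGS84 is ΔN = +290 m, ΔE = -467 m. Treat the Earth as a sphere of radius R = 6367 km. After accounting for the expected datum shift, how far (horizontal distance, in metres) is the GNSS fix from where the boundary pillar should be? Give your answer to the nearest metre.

Observed coordinate differences: Δφ = +0.00300°, Δλ = -0.00904°.
Converting to metres (1° lat = 111125 m, cos φ = 0.442833): observed ΔN = 333.4 m, observed ΔE = -444.9 m.
Subtracting the expected shift leaves a residual of 333.4 − (290) = 43.4 m north and -444.9 − (-467) = 22.1 m east.
Residual distance = √(43.4² + 22.1²) = 48.7 m.

49 m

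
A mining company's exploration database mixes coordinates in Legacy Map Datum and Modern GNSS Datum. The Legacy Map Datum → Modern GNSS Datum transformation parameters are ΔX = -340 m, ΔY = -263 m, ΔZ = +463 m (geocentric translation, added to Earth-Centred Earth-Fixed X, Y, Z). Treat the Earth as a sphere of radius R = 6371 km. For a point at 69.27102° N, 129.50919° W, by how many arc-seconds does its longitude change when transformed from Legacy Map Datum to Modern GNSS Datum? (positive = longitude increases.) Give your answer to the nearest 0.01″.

sin φ = 0.935265, cos φ = 0.353948, sin λ = -0.771523, cos λ = -0.636202.
East component: ΔE = −sin λ·ΔX + cos λ·ΔY = −(-0.771523)(-340) + (-0.636202)(-263) = -95.00 m.
1° of latitude spans πR/180 = 111195 m; at latitude φ, 1° of longitude spans that × cos φ = 39357.2 m, so Δλ = -95.00 / 39357.2 × 3600 = -8.689″.

Δλ = -8.69″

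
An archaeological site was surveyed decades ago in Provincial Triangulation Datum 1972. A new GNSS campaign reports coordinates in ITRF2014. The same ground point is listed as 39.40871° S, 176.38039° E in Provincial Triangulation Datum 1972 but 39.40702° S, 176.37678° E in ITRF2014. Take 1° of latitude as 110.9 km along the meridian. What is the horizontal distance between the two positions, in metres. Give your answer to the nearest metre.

Δφ = -39.40702° − -39.40871° = +0.00169°; Δλ = 176.37678° − 176.38039° = -0.00361°.
ΔN = Δφ × 110900 = 187.4 m; ΔE = Δλ × 110900 × cos(-39.40871°) = -0.00361 × 110900 × 0.772637 = -309.3 m.
Distance = √(ΔE² + ΔN²) = √((-309.3)² + 187.4²) = 361.7 m.

362 m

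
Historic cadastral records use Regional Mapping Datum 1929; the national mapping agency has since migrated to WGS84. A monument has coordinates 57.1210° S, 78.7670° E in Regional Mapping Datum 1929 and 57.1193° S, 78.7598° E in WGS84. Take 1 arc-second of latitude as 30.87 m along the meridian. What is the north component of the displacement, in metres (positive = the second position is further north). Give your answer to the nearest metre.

ΔN = 189 m

Δφ = -57.1193° − -57.1210° = +0.0017°; Δλ = 78.7598° − 78.7670° = -0.0072°.
1° of latitude = 3600 × 30.87 = 111132 m.
ΔN = Δφ × 111132 = 188.9 m; ΔE = Δλ × 111132 × cos(-57.1210°) = -0.0072 × 111132 × 0.542867 = -434.4 m.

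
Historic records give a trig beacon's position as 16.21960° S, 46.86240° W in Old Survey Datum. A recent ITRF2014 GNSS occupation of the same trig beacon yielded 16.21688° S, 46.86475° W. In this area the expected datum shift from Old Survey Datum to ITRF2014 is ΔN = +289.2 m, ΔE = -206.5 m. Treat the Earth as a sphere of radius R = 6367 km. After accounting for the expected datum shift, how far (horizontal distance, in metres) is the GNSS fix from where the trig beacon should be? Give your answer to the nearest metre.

Observed coordinate differences: Δφ = +0.00272°, Δλ = -0.00235°.
Converting to metres (1° lat = 111125 m, cos φ = 0.960198): observed ΔN = 302.3 m, observed ΔE = -250.8 m.
Subtracting the expected shift leaves a residual of 302.3 − (289.2) = 13.1 m north and -250.8 − (-206.5) = -44.3 m east.
Residual distance = √(13.1² + (-44.3)²) = 46.1 m.

46 m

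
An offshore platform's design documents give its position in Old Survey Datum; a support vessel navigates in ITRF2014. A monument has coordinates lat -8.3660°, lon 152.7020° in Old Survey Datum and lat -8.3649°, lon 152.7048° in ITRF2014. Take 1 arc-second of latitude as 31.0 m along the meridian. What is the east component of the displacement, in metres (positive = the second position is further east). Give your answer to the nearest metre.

ΔE = 309 m

Δφ = -8.3649° − -8.3660° = +0.0011°; Δλ = 152.7048° − 152.7020° = +0.0028°.
1° of latitude = 3600 × 31.00 = 111600 m.
ΔN = Δφ × 111600 = 122.8 m; ΔE = Δλ × 111600 × cos(-8.3660°) = +0.0028 × 111600 × 0.989359 = 309.2 m.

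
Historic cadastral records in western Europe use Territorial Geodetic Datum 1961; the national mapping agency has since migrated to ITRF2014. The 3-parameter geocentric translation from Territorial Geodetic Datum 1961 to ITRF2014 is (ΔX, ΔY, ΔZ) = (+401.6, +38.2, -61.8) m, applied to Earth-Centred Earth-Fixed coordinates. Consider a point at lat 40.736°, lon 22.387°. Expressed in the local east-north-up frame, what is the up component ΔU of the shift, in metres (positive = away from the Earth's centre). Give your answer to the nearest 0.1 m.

ΔU = 252.1 m

The local up (radial) axis is (cos φ cos λ, cos φ sin λ, sin φ), giving ΔU = 281.368 + 11.024 − 40.329 = 252.06 m.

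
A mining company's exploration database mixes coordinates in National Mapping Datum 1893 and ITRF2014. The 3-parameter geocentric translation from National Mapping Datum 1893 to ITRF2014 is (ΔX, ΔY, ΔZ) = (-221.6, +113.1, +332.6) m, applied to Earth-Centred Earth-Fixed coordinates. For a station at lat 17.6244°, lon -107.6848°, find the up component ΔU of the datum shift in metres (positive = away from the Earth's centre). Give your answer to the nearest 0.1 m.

At φ = 17.6244°, λ = -107.6848°: sin φ = 0.302776, cos φ = 0.953062, sin λ = -0.952742, cos λ = -0.303780.
ΔU = cos φ cos λ·ΔX + cos φ sin λ·ΔY + sin φ·ΔZ = (0.953062)(-0.303780)(-221.6) + (0.953062)(-0.952742)(113.1) + (0.302776)(332.6) = 62.16 m.

ΔU = 62.2 m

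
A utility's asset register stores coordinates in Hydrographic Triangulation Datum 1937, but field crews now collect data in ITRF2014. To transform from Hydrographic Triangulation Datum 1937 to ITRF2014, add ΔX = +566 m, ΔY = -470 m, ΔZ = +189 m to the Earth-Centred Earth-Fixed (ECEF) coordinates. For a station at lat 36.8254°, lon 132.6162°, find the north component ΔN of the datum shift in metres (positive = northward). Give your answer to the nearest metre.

ΔN = 588 m

At φ = 36.8254°, λ = 132.6162°: sin φ = 0.599379, cos φ = 0.800466, sin λ = 0.735906, cos λ = -0.677084.
ΔN = −sin φ cos λ·ΔX − sin φ sin λ·ΔY + cos φ·ΔZ = −(0.599379)(-0.677084)(566) − (0.599379)(0.735906)(-470) + (0.800466)(189) = 588.30 m.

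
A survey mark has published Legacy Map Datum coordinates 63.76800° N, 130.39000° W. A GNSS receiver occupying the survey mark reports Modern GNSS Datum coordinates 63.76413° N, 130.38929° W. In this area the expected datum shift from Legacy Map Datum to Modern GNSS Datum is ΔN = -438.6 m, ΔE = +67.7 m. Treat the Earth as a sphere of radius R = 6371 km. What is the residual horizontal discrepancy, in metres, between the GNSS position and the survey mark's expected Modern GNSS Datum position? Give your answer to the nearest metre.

34 m

Observed coordinate differences: Δφ = -0.00387°, Δλ = +0.00071°.
Converting to metres (1° lat = 111195 m, cos φ = 0.442007): observed ΔN = -430.3 m, observed ΔE = 34.9 m.
Subtracting the expected shift leaves a residual of -430.3 − (-438.6) = 8.3 m north and 34.9 − (67.7) = -32.8 m east.
Residual distance = √(8.3² + (-32.8)²) = 33.8 m.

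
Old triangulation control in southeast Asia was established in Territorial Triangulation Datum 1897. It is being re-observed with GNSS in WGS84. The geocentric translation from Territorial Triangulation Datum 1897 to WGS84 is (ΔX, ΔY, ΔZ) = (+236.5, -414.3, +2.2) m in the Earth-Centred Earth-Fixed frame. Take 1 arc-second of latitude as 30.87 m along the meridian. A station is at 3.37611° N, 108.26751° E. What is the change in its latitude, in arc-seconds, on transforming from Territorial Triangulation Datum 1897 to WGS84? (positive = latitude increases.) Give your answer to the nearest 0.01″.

Δφ = 0.96″

sin φ = 0.058890, cos φ = 0.998264, sin λ = 0.949603, cos λ = -0.313454.
North component: ΔN = −sin φ cos λ·ΔX − sin φ sin λ·ΔY + cos φ·ΔZ = −(0.058890)(-0.313454)(236.5) − (0.058890)(0.949603)(-414.3) + (0.998264)(2.2) = 29.73 m.
1° of latitude spans 3600 × 30.87 = 111132 m, so Δφ = 29.73 / 111132 × 3600 = 0.963″.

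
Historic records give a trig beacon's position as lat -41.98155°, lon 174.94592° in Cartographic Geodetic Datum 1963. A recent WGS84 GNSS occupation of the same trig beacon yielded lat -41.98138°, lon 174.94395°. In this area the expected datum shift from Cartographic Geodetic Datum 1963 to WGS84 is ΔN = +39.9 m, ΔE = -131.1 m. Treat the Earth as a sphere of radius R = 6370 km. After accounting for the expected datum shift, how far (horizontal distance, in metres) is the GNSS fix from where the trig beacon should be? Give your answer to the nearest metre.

38 m

Observed coordinate differences: Δφ = +0.00017°, Δλ = -0.00197°.
Converting to metres (1° lat = 111177 m, cos φ = 0.743360): observed ΔN = 18.9 m, observed ΔE = -162.8 m.
Subtracting the expected shift leaves a residual of 18.9 − (39.9) = -21.0 m north and -162.8 − (-131.1) = -31.7 m east.
Residual distance = √((-21.0)² + (-31.7)²) = 38.0 m.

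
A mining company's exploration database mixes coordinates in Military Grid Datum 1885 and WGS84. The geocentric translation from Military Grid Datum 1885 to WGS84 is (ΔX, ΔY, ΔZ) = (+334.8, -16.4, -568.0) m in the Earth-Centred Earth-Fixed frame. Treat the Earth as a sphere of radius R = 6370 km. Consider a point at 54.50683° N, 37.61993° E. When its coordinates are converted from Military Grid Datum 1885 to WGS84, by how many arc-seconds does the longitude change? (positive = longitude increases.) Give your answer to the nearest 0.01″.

sin φ = 0.814185, cos φ = 0.580606, sin λ = 0.610421, cos λ = 0.792077.
East component: ΔE = −sin λ·ΔX + cos λ·ΔY = −(0.610421)(334.8) + (0.792077)(-16.4) = -217.36 m.
1° of latitude spans πR/180 = 111177 m; at latitude φ, 1° of longitude spans that × cos φ = 64550.3 m, so Δλ = -217.36 / 64550.3 × 3600 = -12.122″.

Δλ = -12.12″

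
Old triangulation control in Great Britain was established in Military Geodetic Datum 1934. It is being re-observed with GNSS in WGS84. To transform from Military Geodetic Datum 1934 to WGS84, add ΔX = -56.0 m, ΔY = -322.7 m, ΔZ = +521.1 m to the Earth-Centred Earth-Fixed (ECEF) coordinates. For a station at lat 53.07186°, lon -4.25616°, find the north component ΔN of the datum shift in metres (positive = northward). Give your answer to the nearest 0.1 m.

The local north axis is (−sin φ cos λ, −sin φ sin λ, cos φ), giving ΔN = 44.642 − 19.145 + 313.084 = 338.58 m.

ΔN = 338.6 m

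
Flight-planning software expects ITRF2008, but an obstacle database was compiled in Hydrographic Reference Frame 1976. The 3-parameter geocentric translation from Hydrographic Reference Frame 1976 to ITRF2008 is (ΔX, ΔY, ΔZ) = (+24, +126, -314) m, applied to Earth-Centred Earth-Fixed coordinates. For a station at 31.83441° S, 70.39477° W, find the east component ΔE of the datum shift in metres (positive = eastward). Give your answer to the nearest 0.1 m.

The local east axis at (φ, λ) is (−sin λ, cos λ, 0), so ΔE = −sin(-70.39477°)·24 + cos(-70.39477°)·126 = 64.89 m.

ΔE = 64.9 m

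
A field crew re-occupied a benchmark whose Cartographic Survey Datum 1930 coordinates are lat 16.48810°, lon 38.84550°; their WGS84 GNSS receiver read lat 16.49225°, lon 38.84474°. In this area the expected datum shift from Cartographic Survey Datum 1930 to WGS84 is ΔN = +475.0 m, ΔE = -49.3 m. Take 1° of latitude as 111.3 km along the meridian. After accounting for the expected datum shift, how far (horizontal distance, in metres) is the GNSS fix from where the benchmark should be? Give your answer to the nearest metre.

Observed coordinate differences: Δφ = +0.00415°, Δλ = -0.00076°.
Converting to metres (1° lat = 111300 m, cos φ = 0.958879): observed ΔN = 461.9 m, observed ΔE = -81.1 m.
Subtracting the expected shift leaves a residual of 461.9 − (475.0) = -13.1 m north and -81.1 − (-49.3) = -31.8 m east.
Residual distance = √((-13.1)² + (-31.8)²) = 34.4 m.

34 m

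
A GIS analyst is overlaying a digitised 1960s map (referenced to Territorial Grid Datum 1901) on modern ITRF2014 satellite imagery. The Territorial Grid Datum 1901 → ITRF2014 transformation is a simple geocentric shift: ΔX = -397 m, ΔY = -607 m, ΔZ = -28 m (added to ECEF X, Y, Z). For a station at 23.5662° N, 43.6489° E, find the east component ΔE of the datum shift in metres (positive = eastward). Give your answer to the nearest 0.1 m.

ΔE = -165.2 m

At φ = 23.5662°, λ = 43.6489°: sin φ = 0.399808, cos φ = 0.916599, sin λ = 0.690237, cos λ = 0.723583.
ΔE = −sin λ·ΔX + cos λ·ΔY = −(0.690237)·(-397) + (0.723583)·(-607) = -165.19 m.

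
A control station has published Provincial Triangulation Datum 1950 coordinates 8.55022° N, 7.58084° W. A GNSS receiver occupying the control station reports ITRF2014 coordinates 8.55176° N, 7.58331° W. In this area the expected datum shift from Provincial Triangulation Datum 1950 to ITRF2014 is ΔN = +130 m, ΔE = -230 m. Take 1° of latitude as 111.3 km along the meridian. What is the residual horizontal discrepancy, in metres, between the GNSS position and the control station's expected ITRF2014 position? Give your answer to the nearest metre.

59 m

Observed coordinate differences: Δφ = +0.00154°, Δλ = -0.00247°.
Converting to metres (1° lat = 111300 m, cos φ = 0.988886): observed ΔN = 171.4 m, observed ΔE = -271.9 m.
Subtracting the expected shift leaves a residual of 171.4 − (130) = 41.4 m north and -271.9 − (-230) = -41.9 m east.
Residual distance = √(41.4² + (-41.9)²) = 58.9 m.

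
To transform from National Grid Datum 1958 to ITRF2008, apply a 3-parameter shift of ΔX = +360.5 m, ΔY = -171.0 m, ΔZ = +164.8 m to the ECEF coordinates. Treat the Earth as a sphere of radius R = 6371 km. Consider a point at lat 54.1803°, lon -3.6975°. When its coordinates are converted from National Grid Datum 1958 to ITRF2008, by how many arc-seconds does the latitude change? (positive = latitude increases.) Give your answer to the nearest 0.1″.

sin φ = 0.810863, cos φ = 0.585237, sin λ = -0.064489, cos λ = 0.997918.
North component: ΔN = −sin φ cos λ·ΔX − sin φ sin λ·ΔY + cos φ·ΔZ = −(0.810863)(0.997918)(360.5) − (0.810863)(-0.064489)(-171.0) + (0.585237)(164.8) = -204.20 m.
1° of latitude spans πR/180 = 111195 m, so Δφ = -204.20 / 111195 × 3600 = -6.611″.

Δφ = -6.6″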